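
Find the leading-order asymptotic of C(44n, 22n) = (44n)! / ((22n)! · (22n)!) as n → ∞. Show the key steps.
C(44n, 22n) ~ (4)^(22n) · sqrt(1/(π·22n))

Write N = 22n. Apply Stirling to each factorial:
  (2N)! ~ sqrt(2π·2N) · (2N/e)^(2N),
  N! ~ sqrt(2π N) · (N/e)^N,
  (1N)! ~ sqrt(2π·1N) · (1N/e)^(1N).
The exponential factors combine to (2N)^(2N) / (N^N · (1N)^(1N)) = 2^(2N)/1^(1N) = (2^2/1^1)^N = (4)^N.
The square-root prefactors combine to sqrt(2π·2N) / (sqrt(2π N)·sqrt(2π·1N)) = sqrt(2 / (2π·1·N)) = sqrt(1/(π·22n)).
Substituting N = 22n: C(44n, 22n) ~ (4)^(22n) · sqrt(1/(π·22n)).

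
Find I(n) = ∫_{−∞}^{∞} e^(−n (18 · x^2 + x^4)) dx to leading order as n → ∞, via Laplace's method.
I(n) ~ sqrt(π/(18n))

φ(x) = 18 · x^2 + x^4 has its unique global minimum at x* = 0 (since φ'(x) = 36x + 4x^3 = 0 only at x = 0 for real x with both coefficients positive, and φ → ∞ as |x| → ∞). At x* = 0, φ(0) = 0 and φ''(0) = 36. Laplace's method then gives
  I(n) ~ sqrt(2π / (n · φ''(0))) · e^(−n φ(0)) = sqrt(2π / (36n)) = sqrt(π/(18n)).
The x^4 term contributes only at subleading order (an O(1/n) relative correction).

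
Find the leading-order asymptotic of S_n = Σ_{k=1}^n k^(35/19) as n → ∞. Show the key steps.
S_n ~ (19/54) · n^(54/19)

Integral comparison: Σ_{k=1}^n k^(35/19) = ∫_0^n x^(35/19) dx + O(n^(35/19)). The integral is n^(1 + 35/19) / (1 + 35/19) = n^((35+19)/19) / ((35+19)/19) = (19/54) · n^(54/19).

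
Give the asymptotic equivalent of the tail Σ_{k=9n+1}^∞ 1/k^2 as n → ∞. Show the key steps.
Σ_{k>9n} 1/k^2 ~ 1/(1 · (9n))

Compare to the integral: ∫_{9n}^∞ x^(−2) dx = [−x^(−1)/1]_{9n}^∞ = 1/((2−1)·(9n)). Euler-Maclaurin then gives
  Σ_{k>9n} 1/k^2 = ∫_{9n}^∞ dx/x^2 − 1/(2·(9n)^2) + O(1/(9n)^3).
(Equivalently this is ζ(2) − Σ_{k≤9n} 1/k^2.)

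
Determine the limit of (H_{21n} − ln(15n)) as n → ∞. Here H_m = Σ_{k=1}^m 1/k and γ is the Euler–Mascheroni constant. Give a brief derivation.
lim = ln(7/5) + γ

By Euler-Maclaurin, H_m = ln m + γ + O(1/m). So
  H_{21n} − ln(15n) = ln(21n) + γ − ln(15n) + O(1/n)
                       = ln(21/15) + γ + O(1/n).
Hence the limit is ln(21/15) + γ (= ln(7/5)).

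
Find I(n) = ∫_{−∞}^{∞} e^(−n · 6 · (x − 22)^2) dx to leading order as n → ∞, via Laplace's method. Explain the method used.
I(n) = sqrt(π/(6n))

Here φ(x) = 6 · (x − 22)^2 has its unique minimum at x* = 22 with φ(x*) = 0 and φ''(x*) = 12. Laplace's method gives
  I(n) ~ e^(−n φ(x*)) · sqrt(2π / (n · φ''(x*))) = sqrt(2π / (12n)) = sqrt(π/(6n)).
This is exact: substituting u = (x − 22)·sqrt(6n) gives I(n) = (1/sqrt(6n)) ∫_{−∞}^{∞} e^(−u^2) du = sqrt(π/(6n)).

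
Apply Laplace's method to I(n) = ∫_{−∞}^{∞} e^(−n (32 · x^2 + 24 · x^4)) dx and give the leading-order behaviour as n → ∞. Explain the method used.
I(n) ~ sqrt(π/(32n))

φ(x) = 32 · x^2 + 24 · x^4 has its unique global minimum at x* = 0 (since φ'(x) = 64x + 96x^3 = 0 only at x = 0 for real x with both coefficients positive, and φ → ∞ as |x| → ∞). At x* = 0, φ(0) = 0 and φ''(0) = 64. Laplace's method then gives
  I(n) ~ sqrt(2π / (n · φ''(0))) · e^(−n φ(0)) = sqrt(2π / (64n)) = sqrt(π/(32n)).
The 24 · x^4 term contributes only at subleading order (an O(1/n) relative correction).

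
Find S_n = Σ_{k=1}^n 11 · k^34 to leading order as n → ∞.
S_n ~ 11 · n^35 / 35

By integral comparison (Euler-Maclaurin), Σ_{k=1}^n 11 · k^34 = 11 · ∫_0^n x^34 dx + O(n^34) = 11 · n^35/35 + O(n^34). (Equivalently, Faulhaber's formula gives the same leading term.)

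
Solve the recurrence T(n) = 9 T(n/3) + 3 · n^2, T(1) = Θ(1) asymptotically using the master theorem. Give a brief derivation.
T(n) = Θ(n^2 log n)

log_3 9 = 2, and f(n) = 3 · n^2 = Θ(n^(log_3 9)). This is Case 2 of the master theorem: T(n) = Θ(f(n) · log n) = Θ(n^2 log n).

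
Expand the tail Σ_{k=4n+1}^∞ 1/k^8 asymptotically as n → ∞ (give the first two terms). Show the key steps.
Σ_{k>4n} 1/k^8 = 1/(7 · (4n)^7) − 1/(2 · (4n)^8) + O(1/(4n)^9)

Compare to the integral: ∫_{4n}^∞ x^(−8) dx = [−x^(−7)/7]_{4n}^∞ = 1/((8−1)·(4n)^7). The Euler-Maclaurin correction adds −f(4n)/2 = −1/(2·(4n)^8). Euler-Maclaurin then gives
  Σ_{k>4n} 1/k^8 = ∫_{4n}^∞ dx/x^8 − 1/(2·(4n)^8) + O(1/(4n)^9).
(Equivalently this is ζ(8) − Σ_{k≤4n} 1/k^8.)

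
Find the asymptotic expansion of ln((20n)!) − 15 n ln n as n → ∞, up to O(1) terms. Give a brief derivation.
ln((20n)!) − 15 n ln n = 5 n ln n + 20(ln 20 − 1) n + (1/2) ln(2π·20n) + O(1/n)

Stirling: ln((20n)!) = 20n ln(20n) − 20n + (1/2) ln(2π·20n) + O(1/n).
Expand 20n ln(20n) = 20n (ln n + ln 20) = 20n ln n + 20n ln 20.
Subtract 15n ln n: leading term is (20 − 15) n ln n = 5 n ln n. The next term is 20n ln 20 − 20n = 20(ln 20 − 1) n. Then the (1/2) ln(2π·20n) correction.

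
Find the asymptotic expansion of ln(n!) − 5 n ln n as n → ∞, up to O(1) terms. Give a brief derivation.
ln(n!) − 5 n ln n = −4 n ln n − n + (1/2) ln(2π n) + O(1/n)

Stirling: ln((n)!) = n ln(n) − n + (1/2) ln(2π·n) + O(1/n).
Here n ln(n) = n ln n.
Subtract 5n ln n: leading term is (1 − 5) n ln n = −4 n ln n. The next term is −n. Then the (1/2) ln(2π·n) correction.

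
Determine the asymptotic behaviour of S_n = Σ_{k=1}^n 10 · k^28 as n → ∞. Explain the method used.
S_n ~ 10 · n^29 / 29

By integral comparison (Euler-Maclaurin), Σ_{k=1}^n 10 · k^28 = 10 · ∫_0^n x^28 dx + O(n^28) = 10 · n^29/29 + O(n^28). (Equivalently, Faulhaber's formula gives the same leading term.)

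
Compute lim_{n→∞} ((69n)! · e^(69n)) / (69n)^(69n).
lim = ∞

Stirling: (69n)! ~ sqrt(2π·69n) · (69n/e)^(69n). Hence
  (69n)! · e^(69n) / (69n)^(69n) ~ sqrt(2π·69n) = sqrt(2π·69) · sqrt(n) → ∞.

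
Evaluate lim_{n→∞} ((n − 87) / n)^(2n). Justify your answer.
lim = e^(−174)

Rewrite as (1 − 87/n)^(2n). By the standard limit (1 + x/n)^n → e^x, we have (1 − 87/n)^n → e^(−87), and raising to the 2nd power gives e^(−174).
More precisely, ln[(1 − 87/n)^(2n)] = 2n · ln(1 − 87/n) = 2n · (-87/n + O(1/n^2)) = -174 + O(1/n) → -174.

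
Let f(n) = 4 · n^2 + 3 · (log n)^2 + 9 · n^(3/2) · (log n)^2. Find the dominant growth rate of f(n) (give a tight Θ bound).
f(n) ∈ Θ(n^2)

Compare the terms by growth order. For large n, n^a · (log n)^b dominates n^a' · (log n)^b' iff a > a', or (a = a' and b > b'). Ranking the 3 terms shows the dominant one is 4 · n^2. Hence f(n) ∈ Θ(n^2).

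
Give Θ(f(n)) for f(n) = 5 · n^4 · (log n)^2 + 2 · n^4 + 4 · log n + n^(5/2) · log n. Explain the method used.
f(n) ∈ Θ(n^4 · (log n)^2)

Compare the terms by growth order. For large n, n^a · (log n)^b dominates n^a' · (log n)^b' iff a > a', or (a = a' and b > b'). Ranking the 4 terms shows the dominant one is 5 · n^4 · (log n)^2. Hence f(n) ∈ Θ(n^4 · (log n)^2).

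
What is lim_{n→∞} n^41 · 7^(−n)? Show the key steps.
lim = 0

Exponentials with base > 1 dominate every fixed polynomial: for any fixed c, n^c / 7^n → 0 as n → ∞ (e.g. by the ratio test, or by writing 7^n = e^(n ln 7) and noting e^(n ln 7) / n^c → ∞). Hence n^41 · 7^(−n) = n^41 / 7^n → 0.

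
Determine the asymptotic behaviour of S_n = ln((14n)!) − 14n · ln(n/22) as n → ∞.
S_n ~ 14n · (ln 308 − 1) + O(ln n)

Stirling: ln((14n)!) = 14n ln(14n) − 14n + O(ln n).
  S_n = 14n ln(14n) − 14n − 14n ln(n/22) + O(ln n)
      = 14n ln(14n) − 14n ln n + 14n ln 22 − 14n + O(ln n)
      = 14n ln 14 + 14n ln 22 − 14n + O(ln n)
      = 14n (ln 308 − 1) + O(ln n).
Numerically ln(308) − 1 ≈ 4.7301.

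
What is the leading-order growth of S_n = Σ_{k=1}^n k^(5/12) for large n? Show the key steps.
S_n ~ (12/17) · n^(17/12)

Integral comparison: Σ_{k=1}^n k^(5/12) = ∫_0^n x^(5/12) dx + O(n^(5/12)). The integral is n^(1 + 5/12) / (1 + 5/12) = n^((5+12)/12) / ((5+12)/12) = (12/17) · n^(17/12).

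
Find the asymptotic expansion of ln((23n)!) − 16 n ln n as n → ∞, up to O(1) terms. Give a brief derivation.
ln((23n)!) − 16 n ln n = 7 n ln n + 23(ln 23 − 1) n + (1/2) ln(2π·23n) + O(1/n)

Stirling: ln((23n)!) = 23n ln(23n) − 23n + (1/2) ln(2π·23n) + O(1/n).
Expand 23n ln(23n) = 23n (ln n + ln 23) = 23n ln n + 23n ln 23.
Subtract 16n ln n: leading term is (23 − 16) n ln n = 7 n ln n. The next term is 23n ln 23 − 23n = 23(ln 23 − 1) n. Then the (1/2) ln(2π·23n) correction.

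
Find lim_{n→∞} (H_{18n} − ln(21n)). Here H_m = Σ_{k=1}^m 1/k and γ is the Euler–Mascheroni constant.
lim = ln(6/7) + γ

By Euler-Maclaurin, H_m = ln m + γ + O(1/m). So
  H_{18n} − ln(21n) = ln(18n) + γ − ln(21n) + O(1/n)
                       = ln(18/21) + γ + O(1/n).
Hence the limit is ln(18/21) + γ (= ln(6/7)).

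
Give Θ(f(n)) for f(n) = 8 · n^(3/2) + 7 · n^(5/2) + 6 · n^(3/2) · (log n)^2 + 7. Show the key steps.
f(n) ∈ Θ(n^(5/2))

Compare the terms by growth order. For large n, n^a · (log n)^b dominates n^a' · (log n)^b' iff a > a', or (a = a' and b > b'). Ranking the 4 terms shows the dominant one is 7 · n^(5/2). Hence f(n) ∈ Θ(n^(5/2)).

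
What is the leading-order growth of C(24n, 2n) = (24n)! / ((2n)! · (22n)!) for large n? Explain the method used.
C(24n, 2n) ~ (8916100448256/285311670611)^(2n) · sqrt(6/(11π·2n))

Write N = 2n. Apply Stirling to each factorial:
  (12N)! ~ sqrt(2π·12N) · (12N/e)^(12N),
  N! ~ sqrt(2π N) · (N/e)^N,
  (11N)! ~ sqrt(2π·11N) · (11N/e)^(11N).
The exponential factors combine to (12N)^(12N) / (N^N · (11N)^(11N)) = 12^(12N)/11^(11N) = (12^12/11^11)^N = (8916100448256/285311670611)^N.
The square-root prefactors combine to sqrt(2π·12N) / (sqrt(2π N)·sqrt(2π·11N)) = sqrt(12 / (2π·11·N)) = sqrt(6/(11π·2n)).
Substituting N = 2n: C(24n, 2n) ~ (8916100448256/285311670611)^(2n) · sqrt(6/(11π·2n)).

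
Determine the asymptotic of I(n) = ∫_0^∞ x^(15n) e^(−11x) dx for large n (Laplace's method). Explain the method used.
I(n) ~ (sqrt(2π·15n) / 11) · (15n/(11e))^(15n)

Write the integrand as exp(15n ln x − 11x) and set f(x) = 15n ln x − 11x. Then f'(x) = 15n/x − 11 = 0 at x* = 15n/11, and f''(x*) = −15n/x*^2 = −11^2/(15n). Laplace's method (interior maximum) gives
  I(n) ~ e^(f(x*)) · sqrt(2π / |f''(x*)|)
        = exp(15n ln(15n/11) − 15n) · sqrt(2π · 15n / 11^2)
        = (15n/11)^(15n) e^(−15n) · sqrt(2π·15n) / 11
        = (sqrt(2π·15n) / 11) · (15n/(11e))^(15n).
This matches Γ(15n+1)/11^(15n+1) with Stirling applied to Γ.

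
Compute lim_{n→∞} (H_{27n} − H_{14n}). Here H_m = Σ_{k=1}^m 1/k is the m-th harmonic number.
lim = ln(27/14)

Euler-Maclaurin gives H_m = ln m + γ + 1/(2m) + O(1/m^2). The γ and O(1/m) terms cancel in the difference:
  H_{27n} − H_{14n} = ln(27n) − ln(14n) + O(1/n) = ln(27/14) + O(1/n).
Hence the limit is ln(27/14).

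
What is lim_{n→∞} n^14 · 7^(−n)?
lim = 0

Exponentials with base > 1 dominate every fixed polynomial: for any fixed c, n^c / 7^n → 0 as n → ∞ (e.g. by the ratio test, or by writing 7^n = e^(n ln 7) and noting e^(n ln 7) / n^c → ∞). Hence n^14 · 7^(−n) = n^14 / 7^n → 0.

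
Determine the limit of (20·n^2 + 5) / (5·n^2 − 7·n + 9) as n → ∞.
lim = 20/5 = 4

For large n the leading n^2 terms dominate both numerator and denominator. Dividing top and bottom by n^2, every other term tends to 0, leaving 20/5 = 4.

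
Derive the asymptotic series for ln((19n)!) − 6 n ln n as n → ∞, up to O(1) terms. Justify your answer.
ln((19n)!) − 6 n ln n = 13 n ln n + 19(ln 19 − 1) n + (1/2) ln(2π·19n) + O(1/n)

Stirling: ln((19n)!) = 19n ln(19n) − 19n + (1/2) ln(2π·19n) + O(1/n).
Expand 19n ln(19n) = 19n (ln n + ln 19) = 19n ln n + 19n ln 19.
Subtract 6n ln n: leading term is (19 − 6) n ln n = 13 n ln n. The next term is 19n ln 19 − 19n = 19(ln 19 − 1) n. Then the (1/2) ln(2π·19n) correction.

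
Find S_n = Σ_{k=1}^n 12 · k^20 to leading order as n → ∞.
S_n ~ 4 · n^21 / 7

By integral comparison (Euler-Maclaurin), Σ_{k=1}^n 12 · k^20 = 12 · ∫_0^n x^20 dx + O(n^20) = 12 · n^21/21 = 4 · n^21 / 7 + O(n^20). (Equivalently, Faulhaber's formula gives the same leading term.)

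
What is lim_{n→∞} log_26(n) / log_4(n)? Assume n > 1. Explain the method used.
lim = ln(4) / ln(26) = log_26(4)

Change of base: log_26(n) = ln n / ln 26 and log_4(n) = ln n / ln 4. The ratio is (ln n / ln 26) · (ln 4 / ln n) = ln 4 / ln 26, a constant independent of n. So the limit is ln 4 / ln 26 = log_26(4).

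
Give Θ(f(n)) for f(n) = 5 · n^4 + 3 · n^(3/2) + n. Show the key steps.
f(n) ∈ Θ(n^4)

Compare the terms by growth order. For large n, n^a · (log n)^b dominates n^a' · (log n)^b' iff a > a', or (a = a' and b > b'). Ranking the 3 terms shows the dominant one is 5 · n^4. Hence f(n) ∈ Θ(n^4).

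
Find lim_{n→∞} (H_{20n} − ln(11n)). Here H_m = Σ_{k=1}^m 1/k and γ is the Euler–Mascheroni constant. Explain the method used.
lim = ln(20/11) + γ

By Euler-Maclaurin, H_m = ln m + γ + O(1/m). So
  H_{20n} − ln(11n) = ln(20n) + γ − ln(11n) + O(1/n)
                       = ln(20/11) + γ + O(1/n).
Hence the limit is ln(20/11) + γ.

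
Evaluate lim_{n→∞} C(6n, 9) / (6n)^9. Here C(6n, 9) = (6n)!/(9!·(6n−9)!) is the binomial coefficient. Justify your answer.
lim = 1/9! = 1/362880

With N = 6n → ∞: C(N, 9) / N^9 = [N(N−1)…(N−8)] / (9! · N^9) = (1/9!) · 1 · (1 − 1/(6n)) · … · (1 − 8/(6n)). Each factor → 1 as N → ∞, so the limit is 1/9! = 1/362880.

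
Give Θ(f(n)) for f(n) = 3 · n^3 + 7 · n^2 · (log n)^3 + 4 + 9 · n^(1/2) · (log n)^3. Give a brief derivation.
f(n) ∈ Θ(n^3)

Compare the terms by growth order. For large n, n^a · (log n)^b dominates n^a' · (log n)^b' iff a > a', or (a = a' and b > b'). Ranking the 4 terms shows the dominant one is 3 · n^3. Hence f(n) ∈ Θ(n^3).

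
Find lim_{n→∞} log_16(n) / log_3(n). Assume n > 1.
lim = ln(3) / ln(16) = log_16(3)

Change of base: log_16(n) = ln n / ln 16 and log_3(n) = ln n / ln 3. The ratio is (ln n / ln 16) · (ln 3 / ln n) = ln 3 / ln 16, a constant independent of n. So the limit is ln 3 / ln 16 = log_16(3).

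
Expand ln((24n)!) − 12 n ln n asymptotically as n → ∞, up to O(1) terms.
ln((24n)!) − 12 n ln n = 12 n ln n + 24(ln 24 − 1) n + (1/2) ln(2π·24n) + O(1/n)

Stirling: ln((24n)!) = 24n ln(24n) − 24n + (1/2) ln(2π·24n) + O(1/n).
Expand 24n ln(24n) = 24n (ln n + ln 24) = 24n ln n + 24n ln 24.
Subtract 12n ln n: leading term is (24 − 12) n ln n = 12 n ln n. The next term is 24n ln 24 − 24n = 24(ln 24 − 1) n. Then the (1/2) ln(2π·24n) correction.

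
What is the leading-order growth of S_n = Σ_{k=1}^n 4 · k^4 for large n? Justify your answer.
S_n ~ 4 · n^5 / 5

By integral comparison (Euler-Maclaurin), Σ_{k=1}^n 4 · k^4 = 4 · ∫_0^n x^4 dx + O(n^4) = 4 · n^5/5 + O(n^4). (Equivalently, Faulhaber's formula gives the same leading term.)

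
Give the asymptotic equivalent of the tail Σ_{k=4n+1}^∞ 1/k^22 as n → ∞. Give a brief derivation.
Σ_{k>4n} 1/k^22 ~ 1/(21 · (4n)^21)

Compare to the integral: ∫_{4n}^∞ x^(−22) dx = [−x^(−21)/21]_{4n}^∞ = 1/((22−1)·(4n)^21). Euler-Maclaurin then gives
  Σ_{k>4n} 1/k^22 = ∫_{4n}^∞ dx/x^22 − 1/(2·(4n)^22) + O(1/(4n)^23).
(Equivalently this is ζ(22) − Σ_{k≤4n} 1/k^22.)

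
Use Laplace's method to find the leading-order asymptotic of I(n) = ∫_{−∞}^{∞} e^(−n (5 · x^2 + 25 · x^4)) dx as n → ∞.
I(n) ~ sqrt(π/(5n))

φ(x) = 5 · x^2 + 25 · x^4 has its unique global minimum at x* = 0 (since φ'(x) = 10x + 100x^3 = 0 only at x = 0 for real x with both coefficients positive, and φ → ∞ as |x| → ∞). At x* = 0, φ(0) = 0 and φ''(0) = 10. Laplace's method then gives
  I(n) ~ sqrt(2π / (n · φ''(0))) · e^(−n φ(0)) = sqrt(2π / (10n)) = sqrt(π/(5n)).
The 25 · x^4 term contributes only at subleading order (an O(1/n) relative correction).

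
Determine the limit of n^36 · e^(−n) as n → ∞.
lim = 0

Exponentials with base > 1 dominate every fixed polynomial: for any fixed c, n^c / e^n → 0 as n → ∞ (e.g. by the ratio test, or since e^n grows faster than any power of n). Hence n^36 · e^(−n) = n^36 / e^n → 0.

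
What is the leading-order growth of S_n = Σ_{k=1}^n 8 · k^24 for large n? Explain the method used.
S_n ~ 8 · n^25 / 25

By integral comparison (Euler-Maclaurin), Σ_{k=1}^n 8 · k^24 = 8 · ∫_0^n x^24 dx + O(n^24) = 8 · n^25/25 + O(n^24). (Equivalently, Faulhaber's formula gives the same leading term.)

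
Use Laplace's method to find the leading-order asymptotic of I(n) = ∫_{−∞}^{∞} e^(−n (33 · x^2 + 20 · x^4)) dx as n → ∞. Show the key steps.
I(n) ~ sqrt(π/(33n))

φ(x) = 33 · x^2 + 20 · x^4 has its unique global minimum at x* = 0 (since φ'(x) = 66x + 80x^3 = 0 only at x = 0 for real x with both coefficients positive, and φ → ∞ as |x| → ∞). At x* = 0, φ(0) = 0 and φ''(0) = 66. Laplace's method then gives
  I(n) ~ sqrt(2π / (n · φ''(0))) · e^(−n φ(0)) = sqrt(2π / (66n)) = sqrt(π/(33n)).
The 20 · x^4 term contributes only at subleading order (an O(1/n) relative correction).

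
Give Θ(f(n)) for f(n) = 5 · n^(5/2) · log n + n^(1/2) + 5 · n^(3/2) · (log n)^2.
f(n) ∈ Θ(n^(5/2) · log n)

Compare the terms by growth order. For large n, n^a · (log n)^b dominates n^a' · (log n)^b' iff a > a', or (a = a' and b > b'). Ranking the 3 terms shows the dominant one is 5 · n^(5/2) · log n. Hence f(n) ∈ Θ(n^(5/2) · log n).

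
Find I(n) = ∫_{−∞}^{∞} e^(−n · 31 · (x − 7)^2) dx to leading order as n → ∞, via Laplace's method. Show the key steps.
I(n) = sqrt(π/(31n))

Here φ(x) = 31 · (x − 7)^2 has its unique minimum at x* = 7 with φ(x*) = 0 and φ''(x*) = 62. Laplace's method gives
  I(n) ~ e^(−n φ(x*)) · sqrt(2π / (n · φ''(x*))) = sqrt(2π / (62n)) = sqrt(π/(31n)).
This is exact: substituting u = (x − 7)·sqrt(31n) gives I(n) = (1/sqrt(31n)) ∫_{−∞}^{∞} e^(−u^2) du = sqrt(π/(31n)).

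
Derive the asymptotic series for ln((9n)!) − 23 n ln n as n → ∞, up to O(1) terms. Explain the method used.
ln((9n)!) − 23 n ln n = −14 n ln n + 9(ln 9 − 1) n + (1/2) ln(2π·9n) + O(1/n)

Stirling: ln((9n)!) = 9n ln(9n) − 9n + (1/2) ln(2π·9n) + O(1/n).
Expand 9n ln(9n) = 9n (ln n + ln 9) = 9n ln n + 9n ln 9.
Subtract 23n ln n: leading term is (9 − 23) n ln n = −14 n ln n. The next term is 9n ln 9 − 9n = 9(ln 9 − 1) n. Then the (1/2) ln(2π·9n) correction.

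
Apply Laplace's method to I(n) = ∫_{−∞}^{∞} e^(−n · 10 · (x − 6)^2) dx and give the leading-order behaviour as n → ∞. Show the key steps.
I(n) = sqrt(π/(10n))

Here φ(x) = 10 · (x − 6)^2 has its unique minimum at x* = 6 with φ(x*) = 0 and φ''(x*) = 20. Laplace's method gives
  I(n) ~ e^(−n φ(x*)) · sqrt(2π / (n · φ''(x*))) = sqrt(2π / (20n)) = sqrt(π/(10n)).
This is exact: substituting u = (x − 6)·sqrt(10n) gives I(n) = (1/sqrt(10n)) ∫_{−∞}^{∞} e^(−u^2) du = sqrt(π/(10n)).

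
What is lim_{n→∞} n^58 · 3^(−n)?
lim = 0

Exponentials with base > 1 dominate every fixed polynomial: for any fixed c, n^c / 3^n → 0 as n → ∞ (e.g. by the ratio test, or by writing 3^n = e^(n ln 3) and noting e^(n ln 3) / n^c → ∞). Hence n^58 · 3^(−n) = n^58 / 3^n → 0.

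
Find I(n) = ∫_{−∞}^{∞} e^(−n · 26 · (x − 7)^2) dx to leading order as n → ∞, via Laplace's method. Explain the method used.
I(n) = sqrt(π/(26n))

Here φ(x) = 26 · (x − 7)^2 has its unique minimum at x* = 7 with φ(x*) = 0 and φ''(x*) = 52. Laplace's method gives
  I(n) ~ e^(−n φ(x*)) · sqrt(2π / (n · φ''(x*))) = sqrt(2π / (52n)) = sqrt(π/(26n)).
This is exact: substituting u = (x − 7)·sqrt(26n) gives I(n) = (1/sqrt(26n)) ∫_{−∞}^{∞} e^(−u^2) du = sqrt(π/(26n)).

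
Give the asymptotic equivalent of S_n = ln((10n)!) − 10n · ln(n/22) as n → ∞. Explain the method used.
S_n ~ 10n · (ln 220 − 1) + O(ln n)

Stirling: ln((10n)!) = 10n ln(10n) − 10n + O(ln n).
  S_n = 10n ln(10n) − 10n − 10n ln(n/22) + O(ln n)
      = 10n ln(10n) − 10n ln n + 10n ln 22 − 10n + O(ln n)
      = 10n ln 10 + 10n ln 22 − 10n + O(ln n)
      = 10n (ln 220 − 1) + O(ln n).
Numerically ln(220) − 1 ≈ 4.3936.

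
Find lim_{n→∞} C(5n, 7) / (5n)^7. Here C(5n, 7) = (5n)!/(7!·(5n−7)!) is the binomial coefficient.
lim = 1/7! = 1/5040

With N = 5n → ∞: C(N, 7) / N^7 = [N(N−1)…(N−6)] / (7! · N^7) = (1/7!) · 1 · (1 − 1/(5n)) · … · (1 − 6/(5n)). Each factor → 1 as N → ∞, so the limit is 1/7! = 1/5040.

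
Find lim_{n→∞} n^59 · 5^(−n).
lim = 0

Exponentials with base > 1 dominate every fixed polynomial: for any fixed c, n^c / 5^n → 0 as n → ∞ (e.g. by the ratio test, or by writing 5^n = e^(n ln 5) and noting e^(n ln 5) / n^c → ∞). Hence n^59 · 5^(−n) = n^59 / 5^n → 0.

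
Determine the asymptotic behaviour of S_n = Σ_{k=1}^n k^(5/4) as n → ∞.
S_n ~ (4/9) · n^(9/4)

Integral comparison: Σ_{k=1}^n k^(5/4) = ∫_0^n x^(5/4) dx + O(n^(5/4)). The integral is n^(1 + 5/4) / (1 + 5/4) = n^((5+4)/4) / ((5+4)/4) = (4/9) · n^(9/4).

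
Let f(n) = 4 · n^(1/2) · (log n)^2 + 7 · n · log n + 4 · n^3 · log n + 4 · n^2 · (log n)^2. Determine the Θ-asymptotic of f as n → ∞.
f(n) ∈ Θ(n^3 · log n)

Compare the terms by growth order. For large n, n^a · (log n)^b dominates n^a' · (log n)^b' iff a > a', or (a = a' and b > b'). Ranking the 4 terms shows the dominant one is 4 · n^3 · log n. Hence f(n) ∈ Θ(n^3 · log n).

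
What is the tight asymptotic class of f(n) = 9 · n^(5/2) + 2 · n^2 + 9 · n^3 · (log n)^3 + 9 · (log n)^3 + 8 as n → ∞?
f(n) ∈ Θ(n^3 · (log n)^3)

Compare the terms by growth order. For large n, n^a · (log n)^b dominates n^a' · (log n)^b' iff a > a', or (a = a' and b > b'). Ranking the 5 terms shows the dominant one is 9 · n^3 · (log n)^3. Hence f(n) ∈ Θ(n^3 · (log n)^3).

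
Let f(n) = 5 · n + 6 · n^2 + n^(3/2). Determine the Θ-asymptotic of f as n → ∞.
f(n) ∈ Θ(n^2)

Compare the terms by growth order. For large n, n^a · (log n)^b dominates n^a' · (log n)^b' iff a > a', or (a = a' and b > b'). Ranking the 3 terms shows the dominant one is 6 · n^2. Hence f(n) ∈ Θ(n^2).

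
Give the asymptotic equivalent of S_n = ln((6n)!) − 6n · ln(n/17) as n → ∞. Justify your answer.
S_n ~ 6n · (ln 102 − 1) + O(ln n)

Stirling: ln((6n)!) = 6n ln(6n) − 6n + O(ln n).
  S_n = 6n ln(6n) − 6n − 6n ln(n/17) + O(ln n)
      = 6n ln(6n) − 6n ln n + 6n ln 17 − 6n + O(ln n)
      = 6n ln 6 + 6n ln 17 − 6n + O(ln n)
      = 6n (ln 102 − 1) + O(ln n).
Numerically ln(102) − 1 ≈ 3.6250.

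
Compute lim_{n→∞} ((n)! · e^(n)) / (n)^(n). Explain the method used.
lim = ∞

Stirling: (n)! ~ sqrt(2π·n) · (n/e)^(n). Hence
  (n)! · e^(n) / (n)^(n) ~ sqrt(2π·n) = sqrt(2π) · sqrt(n) → ∞.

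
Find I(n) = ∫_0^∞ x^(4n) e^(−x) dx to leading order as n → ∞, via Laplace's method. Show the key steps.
I(n) ~ sqrt(2π·4n) · (4n/e)^(4n)

Write the integrand as exp(4n ln x − x) and set f(x) = 4n ln x − x. Then f'(x) = 4n/x − 1 = 0 at x* = 4n, and f''(x*) = −4n/x*^2 = −1/(4n). Laplace's method (interior maximum) gives
  I(n) ~ e^(f(x*)) · sqrt(2π / |f''(x*)|)
        = exp(4n ln(4n) − 4n) · sqrt(2π · 4n)
        = (4n)^(4n) e^(−4n) · sqrt(2π·4n)
        = sqrt(2π·4n) · (4n/e)^(4n).
This matches Γ(4n+1) with Stirling applied to Γ.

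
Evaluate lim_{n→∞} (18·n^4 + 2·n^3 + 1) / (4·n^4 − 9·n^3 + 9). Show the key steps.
lim = 18/4 = 9/2

For large n the leading n^4 terms dominate both numerator and denominator. Dividing top and bottom by n^4, every other term tends to 0, leaving 18/4 = 9/2.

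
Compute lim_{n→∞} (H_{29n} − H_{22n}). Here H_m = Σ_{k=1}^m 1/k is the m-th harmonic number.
lim = ln(29/22)

Euler-Maclaurin gives H_m = ln m + γ + 1/(2m) + O(1/m^2). The γ and O(1/m) terms cancel in the difference:
  H_{29n} − H_{22n} = ln(29n) − ln(22n) + O(1/n) = ln(29/22) + O(1/n).
Hence the limit is ln(29/22).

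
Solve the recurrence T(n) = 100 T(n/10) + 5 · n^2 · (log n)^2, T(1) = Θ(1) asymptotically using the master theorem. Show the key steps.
T(n) = Θ(n^2 · (log n)^3)

Here log_10 100 = 2 and f(n) = 5 · n^2 · (log n)^2 = Θ(n^(log_10 100) · (log n)^2). This is the extended Case 2 of the master theorem (f matches the critical exponent up to log factors), giving T(n) = Θ(n^(log_10 100) · (log n)^(2+1)) = Θ(n^2 · (log n)^3).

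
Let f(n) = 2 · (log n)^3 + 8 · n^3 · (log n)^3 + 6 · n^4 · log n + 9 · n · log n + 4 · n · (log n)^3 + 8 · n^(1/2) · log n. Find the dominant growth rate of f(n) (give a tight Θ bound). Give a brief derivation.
f(n) ∈ Θ(n^4 · log n)

Compare the terms by growth order. For large n, n^a · (log n)^b dominates n^a' · (log n)^b' iff a > a', or (a = a' and b > b'). Ranking the 6 terms shows the dominant one is 6 · n^4 · log n. Hence f(n) ∈ Θ(n^4 · log n).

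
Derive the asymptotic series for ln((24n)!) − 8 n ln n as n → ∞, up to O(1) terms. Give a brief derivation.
ln((24n)!) − 8 n ln n = 16 n ln n + 24(ln 24 − 1) n + (1/2) ln(2π·24n) + O(1/n)

Stirling: ln((24n)!) = 24n ln(24n) − 24n + (1/2) ln(2π·24n) + O(1/n).
Expand 24n ln(24n) = 24n (ln n + ln 24) = 24n ln n + 24n ln 24.
Subtract 8n ln n: leading term is (24 − 8) n ln n = 16 n ln n. The next term is 24n ln 24 − 24n = 24(ln 24 − 1) n. Then the (1/2) ln(2π·24n) correction.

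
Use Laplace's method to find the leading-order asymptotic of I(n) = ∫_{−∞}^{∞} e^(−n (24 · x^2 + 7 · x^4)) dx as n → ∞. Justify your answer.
I(n) ~ sqrt(π/(24n))

φ(x) = 24 · x^2 + 7 · x^4 has its unique global minimum at x* = 0 (since φ'(x) = 48x + 28x^3 = 0 only at x = 0 for real x with both coefficients positive, and φ → ∞ as |x| → ∞). At x* = 0, φ(0) = 0 and φ''(0) = 48. Laplace's method then gives
  I(n) ~ sqrt(2π / (n · φ''(0))) · e^(−n φ(0)) = sqrt(2π / (48n)) = sqrt(π/(24n)).
The 7 · x^4 term contributes only at subleading order (an O(1/n) relative correction).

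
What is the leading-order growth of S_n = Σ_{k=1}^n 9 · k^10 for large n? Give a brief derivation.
S_n ~ 9 · n^11 / 11

By integral comparison (Euler-Maclaurin), Σ_{k=1}^n 9 · k^10 = 9 · ∫_0^n x^10 dx + O(n^10) = 9 · n^11/11 + O(n^10). (Equivalently, Faulhaber's formula gives the same leading term.)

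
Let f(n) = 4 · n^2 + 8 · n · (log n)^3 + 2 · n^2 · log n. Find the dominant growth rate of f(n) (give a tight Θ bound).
f(n) ∈ Θ(n^2 · log n)

Compare the terms by growth order. For large n, n^a · (log n)^b dominates n^a' · (log n)^b' iff a > a', or (a = a' and b > b'). Ranking the 3 terms shows the dominant one is 2 · n^2 · log n. Hence f(n) ∈ Θ(n^2 · log n).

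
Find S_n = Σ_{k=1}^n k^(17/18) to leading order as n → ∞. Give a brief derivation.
S_n ~ (18/35) · n^(35/18)

Integral comparison: Σ_{k=1}^n k^(17/18) = ∫_0^n x^(17/18) dx + O(n^(17/18)). The integral is n^(1 + 17/18) / (1 + 17/18) = n^((17+18)/18) / ((17+18)/18) = (18/35) · n^(35/18).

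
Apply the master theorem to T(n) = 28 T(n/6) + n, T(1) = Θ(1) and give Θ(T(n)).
T(n) = Θ(n^(log_6 28))

Master theorem: compare f(n) = n to n^(log_6 28) where log_6 28 ≈ 1.860. Since 1 < log_6 28, we have f(n) = O(n^(log_6 28 − ε)) for some ε > 0 — Case 1. Hence T(n) = Θ(n^(log_6 28)).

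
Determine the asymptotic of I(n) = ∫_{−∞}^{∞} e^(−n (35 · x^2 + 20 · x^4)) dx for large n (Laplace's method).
I(n) ~ sqrt(π/(35n))

φ(x) = 35 · x^2 + 20 · x^4 has its unique global minimum at x* = 0 (since φ'(x) = 70x + 80x^3 = 0 only at x = 0 for real x with both coefficients positive, and φ → ∞ as |x| → ∞). At x* = 0, φ(0) = 0 and φ''(0) = 70. Laplace's method then gives
  I(n) ~ sqrt(2π / (n · φ''(0))) · e^(−n φ(0)) = sqrt(2π / (70n)) = sqrt(π/(35n)).
The 20 · x^4 term contributes only at subleading order (an O(1/n) relative correction).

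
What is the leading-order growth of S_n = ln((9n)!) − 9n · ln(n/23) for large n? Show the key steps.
S_n ~ 9n · (ln 207 − 1) + O(ln n)

Stirling: ln((9n)!) = 9n ln(9n) − 9n + O(ln n).
  S_n = 9n ln(9n) − 9n − 9n ln(n/23) + O(ln n)
      = 9n ln(9n) − 9n ln n + 9n ln 23 − 9n + O(ln n)
      = 9n ln 9 + 9n ln 23 − 9n + O(ln n)
      = 9n (ln 207 − 1) + O(ln n).
Numerically ln(207) − 1 ≈ 4.3327.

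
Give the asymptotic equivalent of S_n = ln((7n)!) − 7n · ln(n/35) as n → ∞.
S_n ~ 7n · (ln 245 − 1) + O(ln n)

Stirling: ln((7n)!) = 7n ln(7n) − 7n + O(ln n).
  S_n = 7n ln(7n) − 7n − 7n ln(n/35) + O(ln n)
      = 7n ln(7n) − 7n ln n + 7n ln 35 − 7n + O(ln n)
      = 7n ln 7 + 7n ln 35 − 7n + O(ln n)
      = 7n (ln 245 − 1) + O(ln n).
Numerically ln(245) − 1 ≈ 4.5013.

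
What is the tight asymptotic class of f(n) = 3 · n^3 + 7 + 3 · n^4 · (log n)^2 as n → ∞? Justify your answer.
f(n) ∈ Θ(n^4 · (log n)^2)

Compare the terms by growth order. For large n, n^a · (log n)^b dominates n^a' · (log n)^b' iff a > a', or (a = a' and b > b'). Ranking the 3 terms shows the dominant one is 3 · n^4 · (log n)^2. Hence f(n) ∈ Θ(n^4 · (log n)^2).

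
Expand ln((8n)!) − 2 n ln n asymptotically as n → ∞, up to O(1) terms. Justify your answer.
ln((8n)!) − 2 n ln n = 6 n ln n + 8(ln 8 − 1) n + (1/2) ln(2π·8n) + O(1/n)

Stirling: ln((8n)!) = 8n ln(8n) − 8n + (1/2) ln(2π·8n) + O(1/n).
Expand 8n ln(8n) = 8n (ln n + ln 8) = 8n ln n + 8n ln 8.
Subtract 2n ln n: leading term is (8 − 2) n ln n = 6 n ln n. The next term is 8n ln 8 − 8n = 8(ln 8 − 1) n. Then the (1/2) ln(2π·8n) correction.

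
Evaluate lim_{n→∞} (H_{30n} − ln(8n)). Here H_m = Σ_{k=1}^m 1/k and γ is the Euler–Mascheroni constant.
lim = ln(15/4) + γ

By Euler-Maclaurin, H_m = ln m + γ + O(1/m). So
  H_{30n} − ln(8n) = ln(30n) + γ − ln(8n) + O(1/n)
                       = ln(30/8) + γ + O(1/n).
Hence the limit is ln(30/8) + γ (= ln(15/4)).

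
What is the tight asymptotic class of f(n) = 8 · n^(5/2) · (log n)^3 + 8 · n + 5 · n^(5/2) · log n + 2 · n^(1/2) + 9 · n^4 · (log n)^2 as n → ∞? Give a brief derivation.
f(n) ∈ Θ(n^4 · (log n)^2)

Compare the terms by growth order. For large n, n^a · (log n)^b dominates n^a' · (log n)^b' iff a > a', or (a = a' and b > b'). Ranking the 5 terms shows the dominant one is 9 · n^4 · (log n)^2. Hence f(n) ∈ Θ(n^4 · (log n)^2).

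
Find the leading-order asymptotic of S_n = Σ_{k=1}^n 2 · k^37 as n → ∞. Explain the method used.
S_n ~ n^38 / 19

By integral comparison (Euler-Maclaurin), Σ_{k=1}^n 2 · k^37 = 2 · ∫_0^n x^37 dx + O(n^37) = 2 · n^38/38 = n^38 / 19 + O(n^37). (Equivalently, Faulhaber's formula gives the same leading term.)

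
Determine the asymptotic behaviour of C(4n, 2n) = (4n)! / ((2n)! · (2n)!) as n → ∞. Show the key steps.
C(4n, 2n) ~ (4)^(2n) · sqrt(1/(π·2n))

Write N = 2n. Apply Stirling to each factorial:
  (2N)! ~ sqrt(2π·2N) · (2N/e)^(2N),
  N! ~ sqrt(2π N) · (N/e)^N,
  (1N)! ~ sqrt(2π·1N) · (1N/e)^(1N).
The exponential factors combine to (2N)^(2N) / (N^N · (1N)^(1N)) = 2^(2N)/1^(1N) = (2^2/1^1)^N = (4)^N.
The square-root prefactors combine to sqrt(2π·2N) / (sqrt(2π N)·sqrt(2π·1N)) = sqrt(2 / (2π·1·N)) = sqrt(1/(π·2n)).
Substituting N = 2n: C(4n, 2n) ~ (4)^(2n) · sqrt(1/(π·2n)).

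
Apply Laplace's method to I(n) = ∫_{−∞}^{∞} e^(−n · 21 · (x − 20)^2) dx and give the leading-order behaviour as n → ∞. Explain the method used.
I(n) = sqrt(π/(21n))

Here φ(x) = 21 · (x − 20)^2 has its unique minimum at x* = 20 with φ(x*) = 0 and φ''(x*) = 42. Laplace's method gives
  I(n) ~ e^(−n φ(x*)) · sqrt(2π / (n · φ''(x*))) = sqrt(2π / (42n)) = sqrt(π/(21n)).
This is exact: substituting u = (x − 20)·sqrt(21n) gives I(n) = (1/sqrt(21n)) ∫_{−∞}^{∞} e^(−u^2) du = sqrt(π/(21n)).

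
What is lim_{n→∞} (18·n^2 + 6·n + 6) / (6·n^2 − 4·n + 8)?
lim = 18/6 = 3

For large n the leading n^2 terms dominate both numerator and denominator. Dividing top and bottom by n^2, every other term tends to 0, leaving 18/6 = 3.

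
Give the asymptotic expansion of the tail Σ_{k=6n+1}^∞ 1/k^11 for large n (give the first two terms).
Σ_{k>6n} 1/k^11 = 1/(10 · (6n)^10) − 1/(2 · (6n)^11) + O(1/(6n)^12)

Compare to the integral: ∫_{6n}^∞ x^(−11) dx = [−x^(−10)/10]_{6n}^∞ = 1/((11−1)·(6n)^10). The Euler-Maclaurin correction adds −f(6n)/2 = −1/(2·(6n)^11). Euler-Maclaurin then gives
  Σ_{k>6n} 1/k^11 = ∫_{6n}^∞ dx/x^11 − 1/(2·(6n)^11) + O(1/(6n)^12).
(Equivalently this is ζ(11) − Σ_{k≤6n} 1/k^11.)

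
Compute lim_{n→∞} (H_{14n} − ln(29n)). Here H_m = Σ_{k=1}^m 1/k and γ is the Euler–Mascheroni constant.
lim = ln(14/29) + γ

By Euler-Maclaurin, H_m = ln m + γ + O(1/m). So
  H_{14n} − ln(29n) = ln(14n) + γ − ln(29n) + O(1/n)
                       = ln(14/29) + γ + O(1/n).
Hence the limit is ln(14/29) + γ.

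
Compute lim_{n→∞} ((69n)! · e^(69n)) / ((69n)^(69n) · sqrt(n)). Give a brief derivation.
lim = sqrt(2π·69)

Stirling: (69n)! ~ sqrt(2π·69n) · (69n/e)^(69n). Hence
  (69n)! · e^(69n) / (69n)^(69n) ~ sqrt(2π·69n).
Dividing by sqrt(n): sqrt(2π·69n) / sqrt(n) = sqrt(2π·69) · n^((1−1)/2), so the limit is sqrt(2π·69).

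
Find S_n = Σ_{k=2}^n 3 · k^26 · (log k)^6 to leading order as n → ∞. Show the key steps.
S_n ~ n^27 · (log n)^6 / 9

By integral comparison, S_n = ∫_1^n 3 · x^26 · (log x)^6 dx + O(n^26 · (log n)^6). For the integral, the leading term of ∫_1^n x^26 (log x)^6 dx is n^27/27 · (log n)^6 (by repeated integration by parts; each step lowers the log-exponent and produces a relatively O(1/log n) correction). Hence S_n ~ n^27 · (log n)^6 / 9.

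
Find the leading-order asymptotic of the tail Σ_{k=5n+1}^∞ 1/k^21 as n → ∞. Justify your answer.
Σ_{k>5n} 1/k^21 ~ 1/(20 · (5n)^20)

Compare to the integral: ∫_{5n}^∞ x^(−21) dx = [−x^(−20)/20]_{5n}^∞ = 1/((21−1)·(5n)^20). Euler-Maclaurin then gives
  Σ_{k>5n} 1/k^21 = ∫_{5n}^∞ dx/x^21 − 1/(2·(5n)^21) + O(1/(5n)^22).
(Equivalently this is ζ(21) − Σ_{k≤5n} 1/k^21.)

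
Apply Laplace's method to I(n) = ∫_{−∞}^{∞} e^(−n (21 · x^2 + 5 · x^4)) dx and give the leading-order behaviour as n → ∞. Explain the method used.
I(n) ~ sqrt(π/(21n))

φ(x) = 21 · x^2 + 5 · x^4 has its unique global minimum at x* = 0 (since φ'(x) = 42x + 20x^3 = 0 only at x = 0 for real x with both coefficients positive, and φ → ∞ as |x| → ∞). At x* = 0, φ(0) = 0 and φ''(0) = 42. Laplace's method then gives
  I(n) ~ sqrt(2π / (n · φ''(0))) · e^(−n φ(0)) = sqrt(2π / (42n)) = sqrt(π/(21n)).
The 5 · x^4 term contributes only at subleading order (an O(1/n) relative correction).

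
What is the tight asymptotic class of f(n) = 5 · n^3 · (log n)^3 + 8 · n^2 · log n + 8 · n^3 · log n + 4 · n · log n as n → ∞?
f(n) ∈ Θ(n^3 · (log n)^3)

Compare the terms by growth order. For large n, n^a · (log n)^b dominates n^a' · (log n)^b' iff a > a', or (a = a' and b > b'). Ranking the 4 terms shows the dominant one is 5 · n^3 · (log n)^3. Hence f(n) ∈ Θ(n^3 · (log n)^3).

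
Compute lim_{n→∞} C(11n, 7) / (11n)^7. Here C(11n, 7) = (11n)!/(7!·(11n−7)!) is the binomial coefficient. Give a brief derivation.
lim = 1/7! = 1/5040

With N = 11n → ∞: C(N, 7) / N^7 = [N(N−1)…(N−6)] / (7! · N^7) = (1/7!) · 1 · (1 − 1/(11n)) · … · (1 − 6/(11n)). Each factor → 1 as N → ∞, so the limit is 1/7! = 1/5040.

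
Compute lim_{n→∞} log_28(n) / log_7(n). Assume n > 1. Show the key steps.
lim = ln(7) / ln(28) = log_28(7)

Change of base: log_28(n) = ln n / ln 28 and log_7(n) = ln n / ln 7. The ratio is (ln n / ln 28) · (ln 7 / ln n) = ln 7 / ln 28, a constant independent of n. So the limit is ln 7 / ln 28 = log_28(7).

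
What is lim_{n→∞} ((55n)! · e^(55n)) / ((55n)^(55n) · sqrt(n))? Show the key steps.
lim = sqrt(2π·55)

Stirling: (55n)! ~ sqrt(2π·55n) · (55n/e)^(55n). Hence
  (55n)! · e^(55n) / (55n)^(55n) ~ sqrt(2π·55n).
Dividing by sqrt(n): sqrt(2π·55n) / sqrt(n) = sqrt(2π·55) · n^((1−1)/2), so the limit is sqrt(2π·55).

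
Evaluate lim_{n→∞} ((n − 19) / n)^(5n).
lim = e^(−95)

Rewrite as (1 − 19/n)^(5n). By the standard limit (1 + x/n)^n → e^x, we have (1 − 19/n)^n → e^(−19), and raising to the 5th power gives e^(−95).
More precisely, ln[(1 − 19/n)^(5n)] = 5n · ln(1 − 19/n) = 5n · (-19/n + O(1/n^2)) = -95 + O(1/n) → -95.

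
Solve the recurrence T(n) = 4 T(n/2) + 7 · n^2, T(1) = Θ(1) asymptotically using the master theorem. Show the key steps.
T(n) = Θ(n^2 log n)

log_2 4 = 2, and f(n) = 7 · n^2 = Θ(n^(log_2 4)). This is Case 2 of the master theorem: T(n) = Θ(f(n) · log n) = Θ(n^2 log n).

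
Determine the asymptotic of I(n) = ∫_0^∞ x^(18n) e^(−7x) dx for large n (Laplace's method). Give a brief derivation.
I(n) ~ (sqrt(2π·18n) / 7) · (18n/(7e))^(18n)

Write the integrand as exp(18n ln x − 7x) and set f(x) = 18n ln x − 7x. Then f'(x) = 18n/x − 7 = 0 at x* = 18n/7, and f''(x*) = −18n/x*^2 = −7^2/(18n). Laplace's method (interior maximum) gives
  I(n) ~ e^(f(x*)) · sqrt(2π / |f''(x*)|)
        = exp(18n ln(18n/7) − 18n) · sqrt(2π · 18n / 7^2)
        = (18n/7)^(18n) e^(−18n) · sqrt(2π·18n) / 7
        = (sqrt(2π·18n) / 7) · (18n/(7e))^(18n).
This matches Γ(18n+1)/7^(18n+1) with Stirling applied to Γ.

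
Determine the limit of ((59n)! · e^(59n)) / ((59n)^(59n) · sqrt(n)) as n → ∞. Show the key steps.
lim = sqrt(2π·59)

Stirling: (59n)! ~ sqrt(2π·59n) · (59n/e)^(59n). Hence
  (59n)! · e^(59n) / (59n)^(59n) ~ sqrt(2π·59n).
Dividing by sqrt(n): sqrt(2π·59n) / sqrt(n) = sqrt(2π·59) · n^((1−1)/2), so the limit is sqrt(2π·59).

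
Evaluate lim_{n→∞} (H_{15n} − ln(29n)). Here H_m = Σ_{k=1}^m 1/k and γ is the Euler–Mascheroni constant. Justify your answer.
lim = ln(15/29) + γ

By Euler-Maclaurin, H_m = ln m + γ + O(1/m). So
  H_{15n} − ln(29n) = ln(15n) + γ − ln(29n) + O(1/n)
                       = ln(15/29) + γ + O(1/n).
Hence the limit is ln(15/29) + γ.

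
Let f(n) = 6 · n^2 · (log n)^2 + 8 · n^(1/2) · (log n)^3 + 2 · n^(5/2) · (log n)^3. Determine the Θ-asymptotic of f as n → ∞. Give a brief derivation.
f(n) ∈ Θ(n^(5/2) · (log n)^3)

Compare the terms by growth order. For large n, n^a · (log n)^b dominates n^a' · (log n)^b' iff a > a', or (a = a' and b > b'). Ranking the 3 terms shows the dominant one is 2 · n^(5/2) · (log n)^3. Hence f(n) ∈ Θ(n^(5/2) · (log n)^3).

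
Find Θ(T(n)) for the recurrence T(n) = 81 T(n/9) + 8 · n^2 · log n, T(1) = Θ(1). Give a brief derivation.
T(n) = Θ(n^2 · (log n)^2)

Here log_9 81 = 2 and f(n) = 8 · n^2 · log n = Θ(n^(log_9 81) · (log n)^1). This is the extended Case 2 of the master theorem (f matches the critical exponent up to log factors), giving T(n) = Θ(n^(log_9 81) · (log n)^(1+1)) = Θ(n^2 · (log n)^2).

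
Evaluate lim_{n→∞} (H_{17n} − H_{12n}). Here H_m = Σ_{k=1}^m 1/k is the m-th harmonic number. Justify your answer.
lim = ln(17/12)

Euler-Maclaurin gives H_m = ln m + γ + 1/(2m) + O(1/m^2). The γ and O(1/m) terms cancel in the difference:
  H_{17n} − H_{12n} = ln(17n) − ln(12n) + O(1/n) = ln(17/12) + O(1/n).
Hence the limit is ln(17/12).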